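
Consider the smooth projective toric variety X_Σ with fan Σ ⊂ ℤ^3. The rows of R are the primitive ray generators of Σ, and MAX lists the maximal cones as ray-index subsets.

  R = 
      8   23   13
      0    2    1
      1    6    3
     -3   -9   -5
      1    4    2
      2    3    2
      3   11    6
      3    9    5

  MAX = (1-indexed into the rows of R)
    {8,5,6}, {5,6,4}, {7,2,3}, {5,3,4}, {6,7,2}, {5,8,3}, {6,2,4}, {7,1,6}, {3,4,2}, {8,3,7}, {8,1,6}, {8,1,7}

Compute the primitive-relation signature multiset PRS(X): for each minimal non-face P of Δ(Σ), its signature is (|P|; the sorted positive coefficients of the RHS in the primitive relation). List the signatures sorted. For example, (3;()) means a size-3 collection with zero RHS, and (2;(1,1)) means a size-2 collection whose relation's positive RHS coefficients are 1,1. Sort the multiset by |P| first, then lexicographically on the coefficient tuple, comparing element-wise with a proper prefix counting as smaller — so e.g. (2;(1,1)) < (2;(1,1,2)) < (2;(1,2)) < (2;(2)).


11 collections generate NE(X_Σ); each relation:

  P={4,8}:  v_{4} + v_{8} = 0 — sig = (2;())
  P={2,5}:  v_{2} + v_{5} = v_{3} — sig = (2;(1))
  P={2,8}:  v_{2} + v_{8} = v_{7} — sig = (2;(1))
  P={3,6}:  v_{3} + v_{6} = v_{8} — sig = (2;(1))
  P={4,7}:  v_{4} + v_{7} = v_{2} — sig = (2;(1))
  P={1,4}:  v_{1} + v_{4} = v_{6} + v_{7} — sig = (2;(1,1))
  P={5,7}:  v_{5} + v_{7} = v_{3} + v_{8} — sig = (2;(1,1))
  P={1,2}:  v_{1} + v_{2} = v_{6} + 2·v_{7} — sig = (2;(1,2))
  P={1,3}:  v_{1} + v_{3} = v_{7} + 2·v_{8} — sig = (2;(1,2))
  P={1,5}:  v_{1} + v_{5} = 3·v_{8} — sig = (2;(3))
  P={6,7,8}:  v_{6} + v_{7} + v_{8} = v_{1} — sig = (3;(1))

Hence PRS(X_Σ) =
[(2;()), (2;(1)), (2;(1)), (2;(1)), (2;(1)), (2;(1,1)), (2;(1,1)), (2;(1,2)), (2;(1,2)), (2;(3)), (3;(1))]


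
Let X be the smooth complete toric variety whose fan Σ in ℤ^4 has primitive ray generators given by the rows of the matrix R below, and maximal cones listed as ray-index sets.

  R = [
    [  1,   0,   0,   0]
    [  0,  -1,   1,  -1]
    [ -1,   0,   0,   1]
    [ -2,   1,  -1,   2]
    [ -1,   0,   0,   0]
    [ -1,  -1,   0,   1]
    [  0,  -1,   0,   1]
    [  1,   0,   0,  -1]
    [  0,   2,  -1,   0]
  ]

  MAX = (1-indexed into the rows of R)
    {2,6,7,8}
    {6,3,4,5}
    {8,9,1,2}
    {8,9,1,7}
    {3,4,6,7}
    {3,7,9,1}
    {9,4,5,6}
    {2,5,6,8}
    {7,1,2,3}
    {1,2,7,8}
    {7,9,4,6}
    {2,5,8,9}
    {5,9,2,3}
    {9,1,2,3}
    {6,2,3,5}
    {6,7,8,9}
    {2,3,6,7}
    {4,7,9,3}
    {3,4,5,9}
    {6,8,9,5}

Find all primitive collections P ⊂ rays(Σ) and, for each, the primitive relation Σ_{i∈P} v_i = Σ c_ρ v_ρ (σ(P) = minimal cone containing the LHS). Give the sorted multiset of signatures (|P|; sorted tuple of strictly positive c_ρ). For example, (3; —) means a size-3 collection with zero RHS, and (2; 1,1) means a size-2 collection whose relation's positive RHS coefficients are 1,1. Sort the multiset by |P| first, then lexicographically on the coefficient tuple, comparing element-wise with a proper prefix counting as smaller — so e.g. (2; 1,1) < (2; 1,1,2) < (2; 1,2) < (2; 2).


10 minimal non-faces of Δ(Σ) (on 9 rays):

  {1,5}:  v_{1} + v_{5} = 0  ⟹  sig = (2; —)
  {3,8}:  v_{3} + v_{8} = 0  ⟹  sig = (2; —)
  {1,6}:  v_{1} + v_{6} = v_{7}  ⟹  sig = (2; 1)
  {5,7}:  v_{5} + v_{7} = v_{6}  ⟹  sig = (2; 1)
  {2,4}:  v_{2} + v_{4} = v_{3} + v_{5}  ⟹  sig = (2; 1,1)
  {4,8}:  v_{4} + v_{8} = v_{6} + v_{9}  ⟹  sig = (2; 1,1)
  {1,4}:  v_{1} + v_{4} = v_{3} + v_{7} + v_{9}  ⟹  sig = (2; 1,1,1)
  {2,7,9}:  v_{2} + v_{7} + v_{9} = 0  ⟹  sig = (3; —)
  {2,6,9}:  v_{2} + v_{6} + v_{9} = v_{5}  ⟹  sig = (3; 1)
  {3,6,9}:  v_{3} + v_{6} + v_{9} = v_{4}  ⟹  sig = (3; 1)

Signatures (|P|; sorted positive RHS coefficients), sorted:
[(2; —), (2; —), (2; 1), (2; 1), (2; 1,1), (2; 1,1), (2; 1,1,1), (3; —), (3; 1), (3; 1)]


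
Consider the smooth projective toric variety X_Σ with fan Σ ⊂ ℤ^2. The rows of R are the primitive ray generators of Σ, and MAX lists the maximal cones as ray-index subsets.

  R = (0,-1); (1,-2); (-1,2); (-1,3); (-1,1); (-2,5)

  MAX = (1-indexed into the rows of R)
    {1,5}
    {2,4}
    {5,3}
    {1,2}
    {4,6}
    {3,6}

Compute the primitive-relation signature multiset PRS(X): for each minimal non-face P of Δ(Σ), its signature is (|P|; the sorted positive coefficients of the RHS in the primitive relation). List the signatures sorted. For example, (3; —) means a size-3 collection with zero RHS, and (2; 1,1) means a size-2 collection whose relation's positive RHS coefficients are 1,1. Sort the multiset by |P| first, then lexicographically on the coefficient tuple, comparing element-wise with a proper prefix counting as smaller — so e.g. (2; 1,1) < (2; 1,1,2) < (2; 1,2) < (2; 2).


|primitive collections| = 9. Relations:

  {2,3}:  v_{2} + v_{3} = 0 — sig = (2; —)
  {1,3}:  v_{1} + v_{3} = v_{5} — sig = (2; 1)
  {1,4}:  v_{1} + v_{4} = v_{3} — sig = (2; 1)
  {2,5}:  v_{2} + v_{5} = v_{1} — sig = (2; 1)
  {2,6}:  v_{2} + v_{6} = v_{4} — sig = (2; 1)
  {3,4}:  v_{3} + v_{4} = v_{6} — sig = (2; 1)
  {1,6}:  v_{1} + v_{6} = 2·v_{3} — sig = (2; 2)
  {4,5}:  v_{4} + v_{5} = 2·v_{3} — sig = (2; 2)
  {5,6}:  v_{5} + v_{6} = 3·v_{3} — sig = (2; 3)

Sorted signature multiset PRS(X):
    (2; —)
    (2; 1)
    (2; 1)
    (2; 1)
    (2; 1)
    (2; 1)
    (2; 2)
    (2; 2)
    (2; 3)


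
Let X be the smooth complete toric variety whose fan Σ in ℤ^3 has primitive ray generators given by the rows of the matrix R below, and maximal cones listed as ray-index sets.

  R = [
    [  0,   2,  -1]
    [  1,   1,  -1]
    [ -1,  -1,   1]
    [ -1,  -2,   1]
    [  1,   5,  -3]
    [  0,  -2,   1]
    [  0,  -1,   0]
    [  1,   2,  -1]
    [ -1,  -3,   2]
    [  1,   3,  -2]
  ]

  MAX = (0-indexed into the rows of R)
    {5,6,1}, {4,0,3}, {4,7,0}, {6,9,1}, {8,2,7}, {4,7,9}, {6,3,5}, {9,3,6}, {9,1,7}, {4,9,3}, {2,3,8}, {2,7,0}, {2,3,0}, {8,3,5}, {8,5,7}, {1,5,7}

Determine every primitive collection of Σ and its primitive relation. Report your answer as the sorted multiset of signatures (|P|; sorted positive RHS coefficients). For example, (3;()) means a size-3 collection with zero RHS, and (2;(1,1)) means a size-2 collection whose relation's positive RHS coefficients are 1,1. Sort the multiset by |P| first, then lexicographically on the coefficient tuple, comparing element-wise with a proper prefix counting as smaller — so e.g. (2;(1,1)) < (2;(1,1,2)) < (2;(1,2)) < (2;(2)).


Δ(Σ) — 10 vertices, 21 min non-faces:

  P={0,5}:  v_{0} + v_{5} = 0  so sig = (2;())
  P={1,2}:  v_{1} + v_{2} = 0  so sig = (2;())
  P={3,7}:  v_{3} + v_{7} = 0  so sig = (2;())
  P={8,9}:  v_{8} + v_{9} = 0  so sig = (2;())
  P={0,1}:  v_{0} + v_{1} = v_{9}  so sig = (2;(1))
  P={0,8}:  v_{0} + v_{8} = v_{2}  so sig = (2;(1))
  P={0,9}:  v_{0} + v_{9} = v_{4}  so sig = (2;(1))
  P={1,3}:  v_{1} + v_{3} = v_{6}  so sig = (2;(1))
  P={1,8}:  v_{1} + v_{8} = v_{5}  so sig = (2;(1))
  P={2,5}:  v_{2} + v_{5} = v_{8}  so sig = (2;(1))
  P={2,6}:  v_{2} + v_{6} = v_{3}  so sig = (2;(1))
  P={2,9}:  v_{2} + v_{9} = v_{0}  so sig = (2;(1))
  P={4,5}:  v_{4} + v_{5} = v_{9}  so sig = (2;(1))
  P={4,8}:  v_{4} + v_{8} = v_{0}  so sig = (2;(1))
  P={5,9}:  v_{5} + v_{9} = v_{1}  so sig = (2;(1))
  P={6,7}:  v_{6} + v_{7} = v_{1}  so sig = (2;(1))
  P={0,6}:  v_{0} + v_{6} = v_{3} + v_{9}  so sig = (2;(1,1))
  P={6,8}:  v_{6} + v_{8} = v_{3} + v_{5}  so sig = (2;(1,1))
  P={4,6}:  v_{4} + v_{6} = v_{3} + 2·v_{9}  so sig = (2;(1,2))
  P={1,4}:  v_{1} + v_{4} = 2·v_{9}  so sig = (2;(2))
  P={2,4}:  v_{2} + v_{4} = 2·v_{0}  so sig = (2;(2))

Sorted signature multiset PRS(X):
    (2;())
    (2;())
    (2;())
    (2;())
    (2;(1))
    (2;(1))
    (2;(1))
    (2;(1))
    (2;(1))
    (2;(1))
    (2;(1))
    (2;(1))
    (2;(1))
    (2;(1))
    (2;(1))
    (2;(1))
    (2;(1,1))
    (2;(1,1))
    (2;(1,2))
    (2;(2))
    (2;(2))


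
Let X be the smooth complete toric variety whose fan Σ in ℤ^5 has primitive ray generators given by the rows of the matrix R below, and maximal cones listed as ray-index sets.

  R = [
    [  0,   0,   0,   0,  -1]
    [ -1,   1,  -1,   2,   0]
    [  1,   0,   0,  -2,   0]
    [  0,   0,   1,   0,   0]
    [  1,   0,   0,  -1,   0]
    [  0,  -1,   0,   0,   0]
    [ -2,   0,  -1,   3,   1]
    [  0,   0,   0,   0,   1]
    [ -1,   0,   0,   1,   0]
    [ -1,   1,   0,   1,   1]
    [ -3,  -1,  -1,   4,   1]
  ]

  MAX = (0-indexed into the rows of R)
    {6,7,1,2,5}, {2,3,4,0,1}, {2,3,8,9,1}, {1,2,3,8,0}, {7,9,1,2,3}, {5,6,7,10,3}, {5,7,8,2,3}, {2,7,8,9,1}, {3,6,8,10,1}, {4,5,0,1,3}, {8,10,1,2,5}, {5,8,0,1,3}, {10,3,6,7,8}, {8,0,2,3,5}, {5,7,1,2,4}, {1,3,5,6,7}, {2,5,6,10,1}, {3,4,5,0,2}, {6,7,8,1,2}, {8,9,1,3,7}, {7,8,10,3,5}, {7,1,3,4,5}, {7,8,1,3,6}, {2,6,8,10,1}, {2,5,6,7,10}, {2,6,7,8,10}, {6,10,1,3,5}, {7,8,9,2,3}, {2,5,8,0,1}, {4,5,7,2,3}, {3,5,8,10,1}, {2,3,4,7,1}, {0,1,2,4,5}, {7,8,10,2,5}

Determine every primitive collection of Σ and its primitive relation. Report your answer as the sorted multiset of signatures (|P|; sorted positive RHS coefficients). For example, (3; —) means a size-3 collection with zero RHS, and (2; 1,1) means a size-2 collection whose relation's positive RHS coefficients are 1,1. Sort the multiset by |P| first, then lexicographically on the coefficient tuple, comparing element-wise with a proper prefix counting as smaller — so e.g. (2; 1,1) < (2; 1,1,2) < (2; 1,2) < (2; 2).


18 collections generate NE(X_Σ); each relation:

  P = {0,7}:  v_{0} + v_{7} = 0  ⇒ sig = (2; —)
  P = {4,8}:  v_{4} + v_{8} = 0  ⇒ sig = (2; —)
  P = {4,10}:  v_{4} + v_{10} = v_{5} + v_{6}  ⇒ sig = (2; 1,1)
  P = {5,9}:  v_{5} + v_{9} = v_{7} + v_{8}  ⇒ sig = (2; 1,1)
  P = {0,6}:  v_{0} + v_{6} = v_{1} + v_{5} + v_{8}  ⇒ sig = (2; 1,1,1)
  P = {4,6}:  v_{4} + v_{6} = v_{1} + v_{5} + v_{7}  ⇒ sig = (2; 1,1,1)
  P = {0,9}:  v_{0} + v_{9} = v_{1} + v_{2} + v_{3} + v_{8}  ⇒ sig = (2; 1,1,1,1)
  P = {4,9}:  v_{4} + v_{9} = v_{1} + v_{2} + v_{3} + v_{7}  ⇒ sig = (2; 1,1,1,1)
  P = {9,10}:  v_{9} + v_{10} = v_{6} + v_{7} + 2·v_{8}  ⇒ sig = (2; 1,1,2)
  P = {0,10}:  v_{0} + v_{10} = v_{1} + 2·v_{5} + 2·v_{8}  ⇒ sig = (2; 1,2,2)
  P = {6,9}:  v_{6} + v_{9} = v_{1} + 2·v_{7} + 2·v_{8}  ⇒ sig = (2; 1,2,2)
  P = {5,6,8}:  v_{5} + v_{6} + v_{8} = v_{10}  ⇒ sig = (3; 1)
  P = {2,3,6}:  v_{2} + v_{3} + v_{6} = v_{7} + v_{8}  ⇒ sig = (3; 1,1)
  P = {2,3,10}:  v_{2} + v_{3} + v_{10} = v_{5} + v_{7} + 2·v_{8}  ⇒ sig = (3; 1,1,2)
  P = {1,7,10}:  v_{1} + v_{7} + v_{10} = 2·v_{6}  ⇒ sig = (3; 2)
  P = {1,2,3,5}:  v_{1} + v_{2} + v_{3} + v_{5} = 0  ⇒ sig = (4; —)
  P = {1,5,7,8}:  v_{1} + v_{5} + v_{7} + v_{8} = v_{6}  ⇒ sig = (4; 1)
  P = {1,2,3,7,8}:  v_{1} + v_{2} + v_{3} + v_{7} + v_{8} = v_{9}  ⇒ sig = (5; 1)

so the primitive-relation signature multiset is
[(2; —), (2; —), (2; 1,1), (2; 1,1), (2; 1,1,1), (2; 1,1,1), (2; 1,1,1,1), (2; 1,1,1,1), (2; 1,1,2), (2; 1,2,2), (2; 1,2,2), (3; 1), (3; 1,1), (3; 1,1,2), (3; 2), (4; —), (4; 1), (5; 1)]


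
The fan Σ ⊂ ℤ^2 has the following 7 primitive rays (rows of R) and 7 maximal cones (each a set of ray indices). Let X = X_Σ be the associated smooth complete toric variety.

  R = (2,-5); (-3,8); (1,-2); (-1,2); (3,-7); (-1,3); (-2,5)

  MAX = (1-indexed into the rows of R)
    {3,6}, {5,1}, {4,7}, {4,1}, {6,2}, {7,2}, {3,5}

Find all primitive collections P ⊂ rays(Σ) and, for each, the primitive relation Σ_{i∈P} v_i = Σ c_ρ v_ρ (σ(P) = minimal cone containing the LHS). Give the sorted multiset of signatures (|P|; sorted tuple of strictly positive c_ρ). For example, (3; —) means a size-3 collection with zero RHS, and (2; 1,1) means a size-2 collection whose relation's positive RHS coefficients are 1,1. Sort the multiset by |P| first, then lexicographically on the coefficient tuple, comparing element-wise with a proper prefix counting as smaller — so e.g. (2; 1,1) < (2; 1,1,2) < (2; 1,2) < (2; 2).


Minimal non-faces — 14 found among 7 rays, 7 max cones:

  P={1,7}:  v_{1} + v_{7} = 0  ⇒ sig = (2; —)
  P={3,4}:  v_{3} + v_{4} = 0  ⇒ sig = (2; —)
  P={1,2}:  v_{1} + v_{2} = v_{6}  ⇒ sig = (2; 1)
  P={1,3}:  v_{1} + v_{3} = v_{5}  ⇒ sig = (2; 1)
  P={1,6}:  v_{1} + v_{6} = v_{3}  ⇒ sig = (2; 1)
  P={3,7}:  v_{3} + v_{7} = v_{6}  ⇒ sig = (2; 1)
  P={4,5}:  v_{4} + v_{5} = v_{1}  ⇒ sig = (2; 1)
  P={4,6}:  v_{4} + v_{6} = v_{7}  ⇒ sig = (2; 1)
  P={5,7}:  v_{5} + v_{7} = v_{3}  ⇒ sig = (2; 1)
  P={6,7}:  v_{6} + v_{7} = v_{2}  ⇒ sig = (2; 1)
  P={2,5}:  v_{2} + v_{5} = v_{3} + v_{6}  ⇒ sig = (2; 1,1)
  P={2,3}:  v_{2} + v_{3} = 2·v_{6}  ⇒ sig = (2; 2)
  P={2,4}:  v_{2} + v_{4} = 2·v_{7}  ⇒ sig = (2; 2)
  P={5,6}:  v_{5} + v_{6} = 2·v_{3}  ⇒ sig = (2; 2)

Signatures (|P|; sorted positive RHS coefficients), sorted:
[(2; —), (2; —), (2; 1), (2; 1), (2; 1), (2; 1), (2; 1), (2; 1), (2; 1), (2; 1), (2; 1,1), (2; 2), (2; 2), (2; 2)]


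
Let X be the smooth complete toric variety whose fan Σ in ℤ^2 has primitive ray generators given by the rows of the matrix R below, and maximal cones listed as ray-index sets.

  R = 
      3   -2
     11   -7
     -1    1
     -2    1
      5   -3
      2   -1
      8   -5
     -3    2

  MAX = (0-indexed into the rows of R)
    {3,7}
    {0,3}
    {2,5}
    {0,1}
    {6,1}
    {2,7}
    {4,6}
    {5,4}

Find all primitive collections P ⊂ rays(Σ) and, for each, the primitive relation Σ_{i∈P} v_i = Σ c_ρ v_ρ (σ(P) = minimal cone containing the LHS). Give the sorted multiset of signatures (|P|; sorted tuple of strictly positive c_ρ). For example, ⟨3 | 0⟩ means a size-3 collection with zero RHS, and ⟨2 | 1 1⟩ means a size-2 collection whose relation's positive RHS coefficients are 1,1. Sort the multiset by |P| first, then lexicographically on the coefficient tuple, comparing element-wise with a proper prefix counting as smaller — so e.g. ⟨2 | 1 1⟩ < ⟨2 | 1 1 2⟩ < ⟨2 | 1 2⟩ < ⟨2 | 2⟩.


Δ(Σ) — 8 vertices, 20 min non-faces:

  • {0,7}:  v_{0} + v_{7} = 0  so sig = ⟨2 | 0⟩
  • {3,5}:  v_{3} + v_{5} = 0  so sig = ⟨2 | 0⟩
  • {0,2}:  v_{0} + v_{2} = v_{5}  so sig = ⟨2 | 1⟩
  • {0,4}:  v_{0} + v_{4} = v_{6}  so sig = ⟨2 | 1⟩
  • {0,5}:  v_{0} + v_{5} = v_{4}  so sig = ⟨2 | 1⟩
  • {0,6}:  v_{0} + v_{6} = v_{1}  so sig = ⟨2 | 1⟩
  • {1,7}:  v_{1} + v_{7} = v_{6}  so sig = ⟨2 | 1⟩
  • {2,3}:  v_{2} + v_{3} = v_{7}  so sig = ⟨2 | 1⟩
  • {3,4}:  v_{3} + v_{4} = v_{0}  so sig = ⟨2 | 1⟩
  • {4,7}:  v_{4} + v_{7} = v_{5}  so sig = ⟨2 | 1⟩
  • {5,7}:  v_{5} + v_{7} = v_{2}  so sig = ⟨2 | 1⟩
  • {6,7}:  v_{6} + v_{7} = v_{4}  so sig = ⟨2 | 1⟩
  • {1,5}:  v_{1} + v_{5} = v_{4} + v_{6}  so sig = ⟨2 | 1 1⟩
  • {2,6}:  v_{2} + v_{6} = v_{4} + v_{5}  so sig = ⟨2 | 1 1⟩
  • {1,2}:  v_{1} + v_{2} = 2·v_{4}  so sig = ⟨2 | 2⟩
  • {1,4}:  v_{1} + v_{4} = 2·v_{6}  so sig = ⟨2 | 2⟩
  • {2,4}:  v_{2} + v_{4} = 2·v_{5}  so sig = ⟨2 | 2⟩
  • {3,6}:  v_{3} + v_{6} = 2·v_{0}  so sig = ⟨2 | 2⟩
  • {5,6}:  v_{5} + v_{6} = 2·v_{4}  so sig = ⟨2 | 2⟩
  • {1,3}:  v_{1} + v_{3} = 3·v_{0}  so sig = ⟨2 | 3⟩

so the primitive-relation signature multiset is
    |P|=2: 20 collections, coeffs (), (), (1), (1), (1), (1), (1), (1), (1), (1), (1), (1), (1,1), (1,1), (2), (2), (2), (2), (2), (3)


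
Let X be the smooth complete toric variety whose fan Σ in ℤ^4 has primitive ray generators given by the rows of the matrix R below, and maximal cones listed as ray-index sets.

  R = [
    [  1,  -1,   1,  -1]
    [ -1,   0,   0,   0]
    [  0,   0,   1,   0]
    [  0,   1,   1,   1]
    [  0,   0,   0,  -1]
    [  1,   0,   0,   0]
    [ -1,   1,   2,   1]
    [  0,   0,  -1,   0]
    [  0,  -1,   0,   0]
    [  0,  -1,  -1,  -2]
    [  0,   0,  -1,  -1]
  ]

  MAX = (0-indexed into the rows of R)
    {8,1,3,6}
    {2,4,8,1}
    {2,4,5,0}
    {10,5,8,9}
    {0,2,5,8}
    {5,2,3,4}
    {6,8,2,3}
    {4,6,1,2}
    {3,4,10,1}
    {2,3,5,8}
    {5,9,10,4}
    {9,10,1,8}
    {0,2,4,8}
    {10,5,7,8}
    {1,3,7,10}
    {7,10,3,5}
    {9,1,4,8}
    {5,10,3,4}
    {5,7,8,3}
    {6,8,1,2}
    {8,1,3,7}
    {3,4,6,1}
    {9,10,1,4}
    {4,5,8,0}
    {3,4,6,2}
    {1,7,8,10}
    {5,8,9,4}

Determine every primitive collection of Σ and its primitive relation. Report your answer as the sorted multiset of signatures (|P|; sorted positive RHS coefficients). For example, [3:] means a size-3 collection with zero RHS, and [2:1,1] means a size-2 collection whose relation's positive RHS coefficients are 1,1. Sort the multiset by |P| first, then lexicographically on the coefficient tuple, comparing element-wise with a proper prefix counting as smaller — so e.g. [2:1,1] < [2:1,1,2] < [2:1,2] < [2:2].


Σ has 23 primitive collections:

  P={1,5}:  v_{1} + v_{5} = 0  ⟹  sig = [2:]
  P={2,7}:  v_{2} + v_{7} = 0  ⟹  sig = [2:]
  P={2,10}:  v_{2} + v_{10} = v_{4}  ⟹  sig = [2:1]
  P={3,9}:  v_{3} + v_{9} = v_{4}  ⟹  sig = [2:1]
  P={4,7}:  v_{4} + v_{7} = v_{10}  ⟹  sig = [2:1]
  P={5,6}:  v_{5} + v_{6} = v_{2} + v_{3}  ⟹  sig = [2:1,1]
  P={6,7}:  v_{6} + v_{7} = v_{1} + v_{3}  ⟹  sig = [2:1,1]
  P={0,1}:  v_{0} + v_{1} = v_{2} + v_{4} + v_{8}  ⟹  sig = [2:1,1,1]
  P={0,7}:  v_{0} + v_{7} = v_{4} + v_{5} + v_{8}  ⟹  sig = [2:1,1,1]
  P={6,9}:  v_{6} + v_{9} = v_{1} + v_{2} + v_{4}  ⟹  sig = [2:1,1,1]
  P={6,10}:  v_{6} + v_{10} = v_{1} + v_{3} + v_{4}  ⟹  sig = [2:1,1,1]
  P={0,10}:  v_{0} + v_{10} = 2·v_{4} + v_{5} + v_{8}  ⟹  sig = [2:1,1,2]
  P={0,3}:  v_{0} + v_{3} = 2·v_{2} + v_{5}  ⟹  sig = [2:1,2]
  P={2,9}:  v_{2} + v_{9} = 2·v_{4} + v_{8}  ⟹  sig = [2:1,2]
  P={7,9}:  v_{7} + v_{9} = v_{8} + 2·v_{10}  ⟹  sig = [2:1,2]
  P={0,9}:  v_{0} + v_{9} = 3·v_{4} + v_{5} + 2·v_{8}  ⟹  sig = [2:1,2,3]
  P={0,6}:  v_{0} + v_{6} = 3·v_{2}  ⟹  sig = [2:3]
  P={3,8,10}:  v_{3} + v_{8} + v_{10} = 0  ⟹  sig = [3:]
  P={1,2,3}:  v_{1} + v_{2} + v_{3} = v_{6}  ⟹  sig = [3:1]
  P={3,4,8}:  v_{3} + v_{4} + v_{8} = v_{2}  ⟹  sig = [3:1]
  P={4,8,10}:  v_{4} + v_{8} + v_{10} = v_{9}  ⟹  sig = [3:1]
  P={4,6,8}:  v_{4} + v_{6} + v_{8} = v_{1} + 2·v_{2}  ⟹  sig = [3:1,2]
  P={2,4,5,8}:  v_{2} + v_{4} + v_{5} + v_{8} = v_{0}  ⟹  sig = [4:1]

Hence PRS(X_Σ) =
    [2:]
    [2:]
    [2:1]
    [2:1]
    [2:1]
    [2:1,1]
    [2:1,1]
    [2:1,1,1]
    [2:1,1,1]
    [2:1,1,1]
    [2:1,1,1]
    [2:1,1,2]
    [2:1,2]
    [2:1,2]
    [2:1,2]
    [2:1,2,3]
    [2:3]
    [3:]
    [3:1]
    [3:1]
    [3:1]
    [3:1,2]
    [4:1]


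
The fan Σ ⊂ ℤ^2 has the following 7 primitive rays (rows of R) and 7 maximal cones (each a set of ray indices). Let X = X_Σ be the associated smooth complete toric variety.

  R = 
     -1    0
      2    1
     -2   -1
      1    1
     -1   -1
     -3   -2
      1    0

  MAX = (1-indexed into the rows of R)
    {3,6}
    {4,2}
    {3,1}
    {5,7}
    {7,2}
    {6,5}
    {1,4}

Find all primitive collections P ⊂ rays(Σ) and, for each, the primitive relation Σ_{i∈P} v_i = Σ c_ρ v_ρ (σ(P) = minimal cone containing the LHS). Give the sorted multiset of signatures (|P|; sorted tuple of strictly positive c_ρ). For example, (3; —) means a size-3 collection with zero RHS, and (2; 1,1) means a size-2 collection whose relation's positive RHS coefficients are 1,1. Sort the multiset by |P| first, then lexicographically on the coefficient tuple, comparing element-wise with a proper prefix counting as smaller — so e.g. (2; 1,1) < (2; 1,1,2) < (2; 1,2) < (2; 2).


14 collections generate NE(X_Σ); each relation:

  P = {1,7}:  v_{1} + v_{7} = 0  →  sig = (2; —)
  P = {2,3}:  v_{2} + v_{3} = 0  →  sig = (2; —)
  P = {4,5}:  v_{4} + v_{5} = 0  →  sig = (2; —)
  P = {1,2}:  v_{1} + v_{2} = v_{4}  →  sig = (2; 1)
  P = {1,5}:  v_{1} + v_{5} = v_{3}  →  sig = (2; 1)
  P = {2,5}:  v_{2} + v_{5} = v_{7}  →  sig = (2; 1)
  P = {2,6}:  v_{2} + v_{6} = v_{5}  →  sig = (2; 1)
  P = {3,4}:  v_{3} + v_{4} = v_{1}  →  sig = (2; 1)
  P = {3,5}:  v_{3} + v_{5} = v_{6}  →  sig = (2; 1)
  P = {3,7}:  v_{3} + v_{7} = v_{5}  →  sig = (2; 1)
  P = {4,6}:  v_{4} + v_{6} = v_{3}  →  sig = (2; 1)
  P = {4,7}:  v_{4} + v_{7} = v_{2}  →  sig = (2; 1)
  P = {1,6}:  v_{1} + v_{6} = 2·v_{3}  →  sig = (2; 2)
  P = {6,7}:  v_{6} + v_{7} = 2·v_{5}  →  sig = (2; 2)

Signatures (|P|; sorted positive RHS coefficients), sorted:
[(2; —), (2; —), (2; —), (2; 1), (2; 1), (2; 1), (2; 1), (2; 1), (2; 1), (2; 1), (2; 1), (2; 1), (2; 2), (2; 2)]


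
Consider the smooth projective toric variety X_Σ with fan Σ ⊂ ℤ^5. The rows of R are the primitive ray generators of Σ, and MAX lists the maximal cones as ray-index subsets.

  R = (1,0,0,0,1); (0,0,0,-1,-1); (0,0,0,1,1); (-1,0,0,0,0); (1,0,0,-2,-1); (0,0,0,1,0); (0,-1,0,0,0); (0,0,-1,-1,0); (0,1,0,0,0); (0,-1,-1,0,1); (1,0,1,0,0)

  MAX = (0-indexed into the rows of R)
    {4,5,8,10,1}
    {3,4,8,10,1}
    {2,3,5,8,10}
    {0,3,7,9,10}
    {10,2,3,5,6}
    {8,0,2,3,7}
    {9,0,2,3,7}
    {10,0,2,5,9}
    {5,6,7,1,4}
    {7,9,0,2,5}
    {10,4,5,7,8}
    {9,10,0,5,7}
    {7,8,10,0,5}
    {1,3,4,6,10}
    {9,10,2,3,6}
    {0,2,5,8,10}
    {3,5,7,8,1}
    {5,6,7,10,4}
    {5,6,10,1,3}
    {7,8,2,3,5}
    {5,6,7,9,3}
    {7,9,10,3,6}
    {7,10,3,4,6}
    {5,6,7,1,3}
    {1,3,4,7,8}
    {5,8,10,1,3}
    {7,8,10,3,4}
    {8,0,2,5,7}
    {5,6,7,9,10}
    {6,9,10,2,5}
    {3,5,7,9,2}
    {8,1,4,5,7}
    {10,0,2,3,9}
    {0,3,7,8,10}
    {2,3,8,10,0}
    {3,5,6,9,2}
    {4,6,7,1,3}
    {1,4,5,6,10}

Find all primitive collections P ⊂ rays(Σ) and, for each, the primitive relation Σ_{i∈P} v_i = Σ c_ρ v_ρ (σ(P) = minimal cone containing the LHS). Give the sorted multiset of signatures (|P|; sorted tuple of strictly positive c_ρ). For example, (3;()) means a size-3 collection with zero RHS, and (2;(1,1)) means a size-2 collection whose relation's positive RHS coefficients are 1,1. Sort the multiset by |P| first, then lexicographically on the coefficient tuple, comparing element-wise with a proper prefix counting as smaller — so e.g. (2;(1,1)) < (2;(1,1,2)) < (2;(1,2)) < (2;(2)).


Minimal non-faces — 16 found among 11 rays, 38 max cones:

  P={1,2}:  v_{1} + v_{2} = 0 ; sig = (2;())
  P={6,8}:  v_{6} + v_{8} = 0 ; sig = (2;())
  P={0,1}:  v_{0} + v_{1} = v_{7} + v_{10} ; sig = (2;(1,1))
  P={0,6}:  v_{0} + v_{6} = v_{9} + v_{10} ; sig = (2;(1,1))
  P={1,9}:  v_{1} + v_{9} = v_{6} + v_{7} ; sig = (2;(1,1))
  P={2,4}:  v_{2} + v_{4} = v_{7} + v_{10} ; sig = (2;(1,1))
  P={8,9}:  v_{8} + v_{9} = v_{2} + v_{7} ; sig = (2;(1,1))
  P={4,9}:  v_{4} + v_{9} = v_{6} + 2·v_{7} + v_{10} ; sig = (2;(1,1,2))
  P={0,4}:  v_{0} + v_{4} = 2·v_{7} + 2·v_{10} ; sig = (2;(2,2))
  P={0,3,5}:  v_{0} + v_{3} + v_{5} = v_{2} ; sig = (3;(1))
  P={1,7,10}:  v_{1} + v_{7} + v_{10} = v_{4} ; sig = (3;(1))
  P={2,6,7}:  v_{2} + v_{6} + v_{7} = v_{9} ; sig = (3;(1))
  P={2,7,10}:  v_{2} + v_{7} + v_{10} = v_{0} ; sig = (3;(1))
  P={3,4,5}:  v_{3} + v_{4} + v_{5} = v_{1} ; sig = (3;(1))
  P={3,5,7,10}:  v_{3} + v_{5} + v_{7} + v_{10} = 0 ; sig = (4;())
  P={3,5,9,10}:  v_{3} + v_{5} + v_{9} + v_{10} = v_{2} + v_{6} ; sig = (4;(1,1))

Hence PRS(X_Σ) =
[(2;()), (2;()), (2;(1,1)), (2;(1,1)), (2;(1,1)), (2;(1,1)), (2;(1,1)), (2;(1,1,2)), (2;(2,2)), (3;(1)), (3;(1)), (3;(1)), (3;(1)), (3;(1)), (4;()), (4;(1,1))]


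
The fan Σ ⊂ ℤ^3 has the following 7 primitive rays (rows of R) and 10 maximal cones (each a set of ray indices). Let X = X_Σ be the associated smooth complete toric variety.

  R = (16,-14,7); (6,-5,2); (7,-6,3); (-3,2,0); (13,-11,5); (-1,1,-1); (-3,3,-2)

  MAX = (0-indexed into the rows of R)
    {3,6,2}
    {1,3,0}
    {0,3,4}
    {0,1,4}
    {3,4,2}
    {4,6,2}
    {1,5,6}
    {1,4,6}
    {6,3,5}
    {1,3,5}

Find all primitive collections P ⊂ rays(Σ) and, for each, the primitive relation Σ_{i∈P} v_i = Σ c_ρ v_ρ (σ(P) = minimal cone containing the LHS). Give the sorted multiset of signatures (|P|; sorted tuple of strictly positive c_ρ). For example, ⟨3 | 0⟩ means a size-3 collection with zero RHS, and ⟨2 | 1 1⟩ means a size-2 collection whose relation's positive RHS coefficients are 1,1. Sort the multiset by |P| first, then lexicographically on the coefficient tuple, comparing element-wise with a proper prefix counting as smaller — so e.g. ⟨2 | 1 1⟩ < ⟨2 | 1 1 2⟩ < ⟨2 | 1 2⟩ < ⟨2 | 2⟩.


9 minimal non-faces of Δ(Σ) (on 7 rays):

  P={0,6}:  v_{0} + v_{6} = v_{4}  ⇒ sig = ⟨2 | 1⟩
  P={1,2}:  v_{1} + v_{2} = v_{4}  ⇒ sig = ⟨2 | 1⟩
  P={2,5}:  v_{2} + v_{5} = v_{1}  ⇒ sig = ⟨2 | 1⟩
  P={0,2}:  v_{0} + v_{2} = v_{3} + 2·v_{4}  ⇒ sig = ⟨2 | 1 2⟩
  P={0,5}:  v_{0} + v_{5} = 3·v_{1} + v_{3}  ⇒ sig = ⟨2 | 1 3⟩
  P={4,5}:  v_{4} + v_{5} = 2·v_{1}  ⇒ sig = ⟨2 | 2⟩
  P={1,3,6}:  v_{1} + v_{3} + v_{6} = 0  ⇒ sig = ⟨3 | 0⟩
  P={1,3,4}:  v_{1} + v_{3} + v_{4} = v_{0}  ⇒ sig = ⟨3 | 1⟩
  P={3,4,6}:  v_{3} + v_{4} + v_{6} = v_{2}  ⇒ sig = ⟨3 | 1⟩

so the primitive-relation signature multiset is
[⟨2 | 1⟩, ⟨2 | 1⟩, ⟨2 | 1⟩, ⟨2 | 1 2⟩, ⟨2 | 1 3⟩, ⟨2 | 2⟩, ⟨3 | 0⟩, ⟨3 | 1⟩, ⟨3 | 1⟩]


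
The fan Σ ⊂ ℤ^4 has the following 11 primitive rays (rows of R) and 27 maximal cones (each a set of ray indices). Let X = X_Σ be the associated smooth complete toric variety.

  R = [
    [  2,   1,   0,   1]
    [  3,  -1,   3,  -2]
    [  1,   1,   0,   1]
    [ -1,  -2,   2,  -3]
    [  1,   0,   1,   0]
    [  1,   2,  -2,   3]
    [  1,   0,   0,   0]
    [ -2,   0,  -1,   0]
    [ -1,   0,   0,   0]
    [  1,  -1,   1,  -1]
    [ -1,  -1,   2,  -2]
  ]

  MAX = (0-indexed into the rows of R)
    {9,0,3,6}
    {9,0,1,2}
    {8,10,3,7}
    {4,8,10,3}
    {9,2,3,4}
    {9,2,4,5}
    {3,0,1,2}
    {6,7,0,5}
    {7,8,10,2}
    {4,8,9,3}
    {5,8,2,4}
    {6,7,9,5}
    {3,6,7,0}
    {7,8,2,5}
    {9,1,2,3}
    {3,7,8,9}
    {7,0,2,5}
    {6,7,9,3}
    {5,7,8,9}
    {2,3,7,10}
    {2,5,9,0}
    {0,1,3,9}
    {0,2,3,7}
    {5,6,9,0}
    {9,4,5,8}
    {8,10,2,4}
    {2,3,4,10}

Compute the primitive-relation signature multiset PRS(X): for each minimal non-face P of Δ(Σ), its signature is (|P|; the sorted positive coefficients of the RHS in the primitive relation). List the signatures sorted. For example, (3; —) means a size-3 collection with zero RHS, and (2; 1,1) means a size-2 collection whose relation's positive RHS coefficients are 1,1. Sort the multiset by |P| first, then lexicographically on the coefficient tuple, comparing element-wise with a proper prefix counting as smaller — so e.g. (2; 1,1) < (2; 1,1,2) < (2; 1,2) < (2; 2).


|primitive collections| = 22. Relations:

  {3,5}:  v_{3} + v_{5} = 0  ⟹  sig = (2; —)
  {6,8}:  v_{6} + v_{8} = 0  ⟹  sig = (2; —)
  {0,8}:  v_{0} + v_{8} = v_{2}  ⟹  sig = (2; 1)
  {2,6}:  v_{2} + v_{6} = v_{0}  ⟹  sig = (2; 1)
  {4,7}:  v_{4} + v_{7} = v_{8}  ⟹  sig = (2; 1)
  {1,7}:  v_{1} + v_{7} = v_{0} + v_{3}  ⟹  sig = (2; 1,1)
  {4,6}:  v_{4} + v_{6} = v_{2} + v_{9}  ⟹  sig = (2; 1,1)
  {5,10}:  v_{5} + v_{10} = v_{2} + v_{8}  ⟹  sig = (2; 1,1)
  {6,10}:  v_{6} + v_{10} = v_{2} + v_{3}  ⟹  sig = (2; 1,1)
  {9,10}:  v_{9} + v_{10} = v_{3} + v_{4}  ⟹  sig = (2; 1,1)
  {1,5}:  v_{1} + v_{5} = v_{0} + v_{2} + v_{9}  ⟹  sig = (2; 1,1,1)
  {1,6}:  v_{1} + v_{6} = 2·v_{0} + v_{3} + v_{9}  ⟹  sig = (2; 1,1,2)
  {1,8}:  v_{1} + v_{8} = 2·v_{2} + v_{3} + v_{9}  ⟹  sig = (2; 1,1,2)
  {0,4}:  v_{0} + v_{4} = 2·v_{2} + v_{9}  ⟹  sig = (2; 1,2)
  {0,10}:  v_{0} + v_{10} = 2·v_{2} + v_{3}  ⟹  sig = (2; 1,2)
  {1,4}:  v_{1} + v_{4} = 3·v_{2} + v_{3} + 2·v_{9}  ⟹  sig = (2; 1,2,3)
  {1,10}:  v_{1} + v_{10} = 3·v_{2} + 2·v_{3} + v_{9}  ⟹  sig = (2; 1,2,3)
  {2,7,9}:  v_{2} + v_{7} + v_{9} = 0  ⟹  sig = (3; —)
  {0,7,9}:  v_{0} + v_{7} + v_{9} = v_{6}  ⟹  sig = (3; 1)
  {2,3,8}:  v_{2} + v_{3} + v_{8} = v_{10}  ⟹  sig = (3; 1)
  {2,8,9}:  v_{2} + v_{8} + v_{9} = v_{4}  ⟹  sig = (3; 1)
  {0,2,3,9}:  v_{0} + v_{2} + v_{3} + v_{9} = v_{1}  ⟹  sig = (4; 1)

Signatures (|P|; sorted positive RHS coefficients), sorted:
    |P|=2: 17 collections, coeffs (), (), (1), (1), (1), (1,1), (1,1), (1,1), (1,1), (1,1), (1,1,1), (1,1,2), (1,1,2), (1,2), (1,2), (1,2,3), (1,2,3)
    |P|=3: 4 collections, coeffs (), (1), (1), (1)
    |P|=4: 1 collection, coeffs (1)


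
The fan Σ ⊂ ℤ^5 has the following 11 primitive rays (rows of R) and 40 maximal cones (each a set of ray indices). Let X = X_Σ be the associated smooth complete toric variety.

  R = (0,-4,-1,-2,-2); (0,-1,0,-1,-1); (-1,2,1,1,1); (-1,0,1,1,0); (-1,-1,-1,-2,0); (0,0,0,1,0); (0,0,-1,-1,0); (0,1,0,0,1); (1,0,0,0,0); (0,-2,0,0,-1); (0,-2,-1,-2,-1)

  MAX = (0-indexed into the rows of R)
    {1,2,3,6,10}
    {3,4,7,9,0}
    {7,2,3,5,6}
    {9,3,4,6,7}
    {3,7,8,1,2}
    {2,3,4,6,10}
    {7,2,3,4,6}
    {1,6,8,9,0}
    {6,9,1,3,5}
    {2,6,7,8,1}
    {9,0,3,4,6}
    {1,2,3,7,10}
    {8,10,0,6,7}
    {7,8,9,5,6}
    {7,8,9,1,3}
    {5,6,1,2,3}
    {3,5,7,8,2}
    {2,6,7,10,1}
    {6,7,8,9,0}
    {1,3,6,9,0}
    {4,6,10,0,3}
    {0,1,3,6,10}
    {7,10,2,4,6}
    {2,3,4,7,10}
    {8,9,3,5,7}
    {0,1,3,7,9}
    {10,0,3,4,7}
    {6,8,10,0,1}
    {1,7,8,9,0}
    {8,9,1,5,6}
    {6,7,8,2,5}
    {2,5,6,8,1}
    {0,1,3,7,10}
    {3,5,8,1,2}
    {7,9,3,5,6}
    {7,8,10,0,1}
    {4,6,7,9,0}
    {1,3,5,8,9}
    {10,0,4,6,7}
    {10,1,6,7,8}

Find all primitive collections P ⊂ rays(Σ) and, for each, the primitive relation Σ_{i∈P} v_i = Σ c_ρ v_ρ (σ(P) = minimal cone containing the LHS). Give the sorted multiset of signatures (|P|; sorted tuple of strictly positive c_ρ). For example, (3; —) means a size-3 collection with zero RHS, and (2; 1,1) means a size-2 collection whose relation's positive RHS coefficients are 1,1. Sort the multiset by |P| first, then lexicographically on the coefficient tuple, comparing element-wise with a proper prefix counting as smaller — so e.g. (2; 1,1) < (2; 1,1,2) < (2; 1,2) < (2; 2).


18 collections generate NE(X_Σ); each relation:

  P = {2,9}:  v_{2} + v_{9} = v_{3}  ⇒ sig = (2; 1)
  P = {9,10}:  v_{9} + v_{10} = v_{0}  ⇒ sig = (2; 1)
  P = {0,2}:  v_{0} + v_{2} = v_{3} + v_{10}  ⇒ sig = (2; 1,1)
  P = {4,8}:  v_{4} + v_{8} = v_{7} + v_{10}  ⇒ sig = (2; 1,1)
  P = {5,10}:  v_{5} + v_{10} = v_{6} + v_{9}  ⇒ sig = (2; 1,1)
  P = {4,5}:  v_{4} + v_{5} = v_{3} + 2·v_{6} + v_{7} + v_{9}  ⇒ sig = (2; 1,1,1,2)
  P = {0,5}:  v_{0} + v_{5} = v_{6} + 2·v_{9}  ⇒ sig = (2; 1,2)
  P = {1,4}:  v_{1} + v_{4} = v_{2} + 2·v_{10}  ⇒ sig = (2; 1,2)
  P = {1,5,7}:  v_{1} + v_{5} + v_{7} = 0  ⇒ sig = (3; —)
  P = {3,6,8}:  v_{3} + v_{6} + v_{8} = 0  ⇒ sig = (3; —)
  P = {2,8,10}:  v_{2} + v_{8} + v_{10} = v_{1} + v_{7}  ⇒ sig = (3; 1,1)
  P = {3,8,10}:  v_{3} + v_{8} + v_{10} = v_{1} + v_{7} + v_{9}  ⇒ sig = (3; 1,1,1)
  P = {0,3,8}:  v_{0} + v_{3} + v_{8} = v_{1} + v_{7} + 2·v_{9}  ⇒ sig = (3; 1,1,2)
  P = {1,6,7,9}:  v_{1} + v_{6} + v_{7} + v_{9} = v_{10}  ⇒ sig = (4; 1)
  P = {3,6,7,10}:  v_{3} + v_{6} + v_{7} + v_{10} = v_{4}  ⇒ sig = (4; 1)
  P = {0,3,6,7}:  v_{0} + v_{3} + v_{6} + v_{7} = v_{4} + v_{9}  ⇒ sig = (4; 1,1)
  P = {1,3,6,7}:  v_{1} + v_{3} + v_{6} + v_{7} = v_{2} + v_{10}  ⇒ sig = (4; 1,1)
  P = {0,1,6,7}:  v_{0} + v_{1} + v_{6} + v_{7} = 2·v_{10}  ⇒ sig = (4; 2)

Signatures (|P|; sorted positive RHS coefficients), sorted:
[(2; 1), (2; 1), (2; 1,1), (2; 1,1), (2; 1,1), (2; 1,1,1,2), (2; 1,2), (2; 1,2), (3; —), (3; —), (3; 1,1), (3; 1,1,1), (3; 1,1,2), (4; 1), (4; 1), (4; 1,1), (4; 1,1), (4; 2)]


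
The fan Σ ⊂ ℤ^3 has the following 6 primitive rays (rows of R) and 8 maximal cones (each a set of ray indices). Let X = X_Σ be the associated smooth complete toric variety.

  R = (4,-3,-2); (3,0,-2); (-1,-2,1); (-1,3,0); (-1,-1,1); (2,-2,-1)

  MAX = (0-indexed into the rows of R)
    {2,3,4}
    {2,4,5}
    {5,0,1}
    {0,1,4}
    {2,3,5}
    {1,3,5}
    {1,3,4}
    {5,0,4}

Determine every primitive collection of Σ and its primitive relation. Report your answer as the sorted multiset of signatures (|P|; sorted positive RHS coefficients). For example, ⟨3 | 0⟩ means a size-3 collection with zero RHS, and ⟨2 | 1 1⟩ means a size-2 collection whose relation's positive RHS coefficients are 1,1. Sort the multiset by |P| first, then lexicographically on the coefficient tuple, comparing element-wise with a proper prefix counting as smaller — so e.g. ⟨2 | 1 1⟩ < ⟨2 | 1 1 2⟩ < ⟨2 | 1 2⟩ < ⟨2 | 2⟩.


The 5 primitive collections of Σ (r=6, n=3):

  • {0,3}:  v_{0} + v_{3} = v_{1} — sig = ⟨2 | 1⟩
  • {1,2}:  v_{1} + v_{2} = v_{5} — sig = ⟨2 | 1⟩
  • {0,2}:  v_{0} + v_{2} = v_{4} + 2·v_{5} — sig = ⟨2 | 1 2⟩
  • {3,4,5}:  v_{3} + v_{4} + v_{5} = 0 — sig = ⟨3 | 0⟩
  • {1,4,5}:  v_{1} + v_{4} + v_{5} = v_{0} — sig = ⟨3 | 1⟩

so the primitive-relation signature multiset is
    ⟨2 | 1⟩
    ⟨2 | 1⟩
    ⟨2 | 1 2⟩
    ⟨3 | 0⟩
    ⟨3 | 1⟩


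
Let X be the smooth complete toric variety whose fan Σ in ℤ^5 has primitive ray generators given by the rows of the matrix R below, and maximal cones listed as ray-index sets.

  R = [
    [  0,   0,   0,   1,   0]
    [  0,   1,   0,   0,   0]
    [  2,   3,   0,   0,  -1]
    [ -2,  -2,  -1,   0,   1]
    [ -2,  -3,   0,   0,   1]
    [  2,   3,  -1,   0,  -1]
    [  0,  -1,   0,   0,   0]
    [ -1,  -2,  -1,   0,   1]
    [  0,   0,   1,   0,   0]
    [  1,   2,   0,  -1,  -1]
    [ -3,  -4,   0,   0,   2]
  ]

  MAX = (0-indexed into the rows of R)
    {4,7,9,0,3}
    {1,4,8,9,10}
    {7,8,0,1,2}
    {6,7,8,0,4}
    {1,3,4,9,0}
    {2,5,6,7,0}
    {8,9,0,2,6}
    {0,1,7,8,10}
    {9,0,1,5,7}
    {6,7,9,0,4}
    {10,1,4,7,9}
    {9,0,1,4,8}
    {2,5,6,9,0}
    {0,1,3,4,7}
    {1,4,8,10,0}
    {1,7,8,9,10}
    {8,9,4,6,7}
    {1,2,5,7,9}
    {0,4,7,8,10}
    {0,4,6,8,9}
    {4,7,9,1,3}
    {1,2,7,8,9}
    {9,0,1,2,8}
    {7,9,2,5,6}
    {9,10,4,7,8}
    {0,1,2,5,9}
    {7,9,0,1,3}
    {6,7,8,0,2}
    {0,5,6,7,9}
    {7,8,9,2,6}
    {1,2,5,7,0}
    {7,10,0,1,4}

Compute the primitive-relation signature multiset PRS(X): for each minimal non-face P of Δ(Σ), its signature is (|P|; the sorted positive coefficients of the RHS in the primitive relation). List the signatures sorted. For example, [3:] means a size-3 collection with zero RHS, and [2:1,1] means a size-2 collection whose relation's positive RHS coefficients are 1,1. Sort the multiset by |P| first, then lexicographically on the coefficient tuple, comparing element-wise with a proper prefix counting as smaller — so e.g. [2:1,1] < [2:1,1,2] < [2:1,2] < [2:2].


|primitive collections| = 17. Relations:

  • {1,6}:  v_{1} + v_{6} = 0  ⇒ sig = [2:]
  • {2,4}:  v_{2} + v_{4} = 0  ⇒ sig = [2:]
  • {5,8}:  v_{5} + v_{8} = v_{2}  ⇒ sig = [2:1]
  • {3,8}:  v_{3} + v_{8} = v_{1} + v_{4}  ⇒ sig = [2:1,1]
  • {5,10}:  v_{5} + v_{10} = v_{1} + v_{7}  ⇒ sig = [2:1,1]
  • {2,10}:  v_{2} + v_{10} = v_{1} + v_{7} + v_{8}  ⇒ sig = [2:1,1,1]
  • {4,5}:  v_{4} + v_{5} = v_{0} + v_{7} + v_{9}  ⇒ sig = [2:1,1,1]
  • {6,10}:  v_{6} + v_{10} = v_{4} + v_{7} + v_{8}  ⇒ sig = [2:1,1,1]
  • {2,3}:  v_{2} + v_{3} = v_{0} + v_{1} + v_{7} + v_{9}  ⇒ sig = [2:1,1,1,1]
  • {3,6}:  v_{3} + v_{6} = v_{0} + v_{4} + v_{7} + v_{9}  ⇒ sig = [2:1,1,1,1]
  • {3,10}:  v_{3} + v_{10} = 2·v_{1} + 2·v_{4} + v_{7}  ⇒ sig = [2:1,2,2]
  • {3,5}:  v_{3} + v_{5} = 2·v_{0} + v_{1} + 2·v_{7} + 2·v_{9}  ⇒ sig = [2:1,2,2,2]
  • {0,9,10}:  v_{0} + v_{9} + v_{10} = v_{1} + v_{4}  ⇒ sig = [3:1,1]
  • {0,7,8,9}:  v_{0} + v_{7} + v_{8} + v_{9} = 0  ⇒ sig = [4:]
  • {0,2,7,9}:  v_{0} + v_{2} + v_{7} + v_{9} = v_{5}  ⇒ sig = [4:1]
  • {1,4,7,8}:  v_{1} + v_{4} + v_{7} + v_{8} = v_{10}  ⇒ sig = [4:1]
  • {0,1,4,7,9}:  v_{0} + v_{1} + v_{4} + v_{7} + v_{9} = v_{3}  ⇒ sig = [5:1]

Sorted signature multiset PRS(X):
[[2:], [2:], [2:1], [2:1,1], [2:1,1], [2:1,1,1], [2:1,1,1], [2:1,1,1], [2:1,1,1,1], [2:1,1,1,1], [2:1,2,2], [2:1,2,2,2], [3:1,1], [4:], [4:1], [4:1], [5:1]]


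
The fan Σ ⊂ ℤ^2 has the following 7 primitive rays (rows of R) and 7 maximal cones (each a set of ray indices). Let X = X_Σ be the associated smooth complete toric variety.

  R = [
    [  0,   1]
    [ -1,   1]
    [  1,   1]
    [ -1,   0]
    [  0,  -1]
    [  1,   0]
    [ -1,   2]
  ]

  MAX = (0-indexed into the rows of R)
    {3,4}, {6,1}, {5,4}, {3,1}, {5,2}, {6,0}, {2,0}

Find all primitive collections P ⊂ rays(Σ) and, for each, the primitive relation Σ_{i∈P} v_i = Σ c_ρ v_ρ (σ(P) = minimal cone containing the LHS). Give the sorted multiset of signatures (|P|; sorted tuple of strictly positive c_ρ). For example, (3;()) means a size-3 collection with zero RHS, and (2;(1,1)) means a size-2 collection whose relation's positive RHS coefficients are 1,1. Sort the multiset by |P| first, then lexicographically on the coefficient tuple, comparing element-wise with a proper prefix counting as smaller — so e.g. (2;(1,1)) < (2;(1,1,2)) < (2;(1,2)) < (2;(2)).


14 minimal non-faces of Δ(Σ) (on 7 rays):

  • {0,4}:  v_{0} + v_{4} = 0  ⟹  sig = (2;())
  • {3,5}:  v_{3} + v_{5} = 0  ⟹  sig = (2;())
  • {0,1}:  v_{0} + v_{1} = v_{6}  ⟹  sig = (2;(1))
  • {0,3}:  v_{0} + v_{3} = v_{1}  ⟹  sig = (2;(1))
  • {0,5}:  v_{0} + v_{5} = v_{2}  ⟹  sig = (2;(1))
  • {1,4}:  v_{1} + v_{4} = v_{3}  ⟹  sig = (2;(1))
  • {1,5}:  v_{1} + v_{5} = v_{0}  ⟹  sig = (2;(1))
  • {2,3}:  v_{2} + v_{3} = v_{0}  ⟹  sig = (2;(1))
  • {2,4}:  v_{2} + v_{4} = v_{5}  ⟹  sig = (2;(1))
  • {4,6}:  v_{4} + v_{6} = v_{1}  ⟹  sig = (2;(1))
  • {1,2}:  v_{1} + v_{2} = 2·v_{0}  ⟹  sig = (2;(2))
  • {3,6}:  v_{3} + v_{6} = 2·v_{1}  ⟹  sig = (2;(2))
  • {5,6}:  v_{5} + v_{6} = 2·v_{0}  ⟹  sig = (2;(2))
  • {2,6}:  v_{2} + v_{6} = 3·v_{0}  ⟹  sig = (2;(3))

Signatures (|P|; sorted positive RHS coefficients), sorted:
    |P|=2: 14 collections, coeffs (), (), (1), (1), (1), (1), (1), (1), (1), (1), (2), (2), (2), (3)


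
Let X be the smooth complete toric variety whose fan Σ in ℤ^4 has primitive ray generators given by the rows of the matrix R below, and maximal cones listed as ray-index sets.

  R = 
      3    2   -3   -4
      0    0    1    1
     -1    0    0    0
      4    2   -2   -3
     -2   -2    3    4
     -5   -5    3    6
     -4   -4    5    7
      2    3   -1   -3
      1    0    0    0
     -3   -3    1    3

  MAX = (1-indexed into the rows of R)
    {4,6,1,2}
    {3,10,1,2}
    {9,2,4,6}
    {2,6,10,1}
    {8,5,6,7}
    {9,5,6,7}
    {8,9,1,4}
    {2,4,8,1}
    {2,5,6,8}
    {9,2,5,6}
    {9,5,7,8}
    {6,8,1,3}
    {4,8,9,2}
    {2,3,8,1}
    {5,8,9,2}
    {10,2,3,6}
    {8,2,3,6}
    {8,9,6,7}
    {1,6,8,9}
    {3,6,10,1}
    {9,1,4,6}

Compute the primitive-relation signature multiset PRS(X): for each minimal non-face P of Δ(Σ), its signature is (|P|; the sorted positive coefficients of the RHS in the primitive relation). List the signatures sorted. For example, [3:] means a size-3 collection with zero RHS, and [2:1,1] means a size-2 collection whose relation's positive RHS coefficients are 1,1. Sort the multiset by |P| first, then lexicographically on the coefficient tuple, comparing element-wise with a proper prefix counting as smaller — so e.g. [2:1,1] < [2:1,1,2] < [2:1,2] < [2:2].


The 20 primitive collections of Σ (r=10, n=4):

  {3,9}:  v_{3} + v_{9} = 0  ⇒ sig = [2:]
  {1,5}:  v_{1} + v_{5} = v_{9}  ⇒ sig = [2:1]
  {8,10}:  v_{8} + v_{10} = v_{3}  ⇒ sig = [2:1]
  {3,4}:  v_{3} + v_{4} = v_{1} + v_{2}  ⇒ sig = [2:1,1]
  {5,10}:  v_{5} + v_{10} = v_{2} + v_{6}  ⇒ sig = [2:1,1]
  {7,10}:  v_{7} + v_{10} = v_{5} + v_{6}  ⇒ sig = [2:1,1]
  {3,5}:  v_{3} + v_{5} = v_{2} + v_{6} + v_{8}  ⇒ sig = [2:1,1,1]
  {3,7}:  v_{3} + v_{7} = v_{5} + v_{6} + v_{8}  ⇒ sig = [2:1,1,1]
  {9,10}:  v_{9} + v_{10} = v_{1} + v_{2} + v_{6}  ⇒ sig = [2:1,1,1]
  {1,7}:  v_{1} + v_{7} = v_{6} + v_{8} + 2·v_{9}  ⇒ sig = [2:1,1,2]
  {4,5}:  v_{4} + v_{5} = v_{2} + 2·v_{9}  ⇒ sig = [2:1,2]
  {4,7}:  v_{4} + v_{7} = v_{5} + 2·v_{9}  ⇒ sig = [2:1,2]
  {4,10}:  v_{4} + v_{10} = 2·v_{1} + 2·v_{2} + v_{6}  ⇒ sig = [2:1,2,2]
  {2,7}:  v_{2} + v_{7} = 2·v_{5}  ⇒ sig = [2:2]
  {1,2,9}:  v_{1} + v_{2} + v_{9} = v_{4}  ⇒ sig = [3:1]
  {4,6,8}:  v_{4} + v_{6} + v_{8} = v_{9}  ⇒ sig = [3:1]
  {1,2,6,8}:  v_{1} + v_{2} + v_{6} + v_{8} = 0  ⇒ sig = [4:]
  {1,2,3,6}:  v_{1} + v_{2} + v_{3} + v_{6} = v_{10}  ⇒ sig = [4:1]
  {2,6,8,9}:  v_{2} + v_{6} + v_{8} + v_{9} = v_{5}  ⇒ sig = [4:1]
  {5,6,8,9}:  v_{5} + v_{6} + v_{8} + v_{9} = v_{7}  ⇒ sig = [4:1]

so the primitive-relation signature multiset is
[[2:], [2:1], [2:1], [2:1,1], [2:1,1], [2:1,1], [2:1,1,1], [2:1,1,1], [2:1,1,1], [2:1,1,2], [2:1,2], [2:1,2], [2:1,2,2], [2:2], [3:1], [3:1], [4:], [4:1], [4:1], [4:1]]
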